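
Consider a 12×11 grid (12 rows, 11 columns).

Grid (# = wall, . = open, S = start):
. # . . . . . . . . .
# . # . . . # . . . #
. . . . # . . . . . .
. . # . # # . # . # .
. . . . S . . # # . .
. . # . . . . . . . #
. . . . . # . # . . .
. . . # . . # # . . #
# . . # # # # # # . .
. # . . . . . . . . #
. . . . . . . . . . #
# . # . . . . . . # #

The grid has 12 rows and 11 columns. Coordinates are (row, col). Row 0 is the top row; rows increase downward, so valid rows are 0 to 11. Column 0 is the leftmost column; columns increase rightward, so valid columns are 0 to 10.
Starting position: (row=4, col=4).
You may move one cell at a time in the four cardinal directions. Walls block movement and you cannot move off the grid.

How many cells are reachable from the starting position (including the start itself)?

BFS flood-fill from (row=4, col=4):
  Distance 0: (row=4, col=4)
  Distance 1: (row=4, col=3), (row=4, col=5), (row=5, col=4)
  Distance 2: (row=3, col=3), (row=4, col=2), (row=4, col=6), (row=5, col=3), (row=5, col=5), (row=6, col=4)
  Distance 3: (row=2, col=3), (row=3, col=6), (row=4, col=1), (row=5, col=6), (row=6, col=3), (row=7, col=4)
  Distance 4: (row=1, col=3), (row=2, col=2), (row=2, col=6), (row=3, col=1), (row=4, col=0), (row=5, col=1), (row=5, col=7), (row=6, col=2), (row=6, col=6), (row=7, col=5)
  Distance 5: (row=0, col=3), (row=1, col=4), (row=2, col=1), (row=2, col=5), (row=2, col=7), (row=3, col=0), (row=5, col=0), (row=5, col=8), (row=6, col=1), (row=7, col=2)
  Distance 6: (row=0, col=2), (row=0, col=4), (row=1, col=1), (row=1, col=5), (row=1, col=7), (row=2, col=0), (row=2, col=8), (row=5, col=9), (row=6, col=0), (row=6, col=8), (row=7, col=1), (row=8, col=2)
  Distance 7: (row=0, col=5), (row=0, col=7), (row=1, col=8), (row=2, col=9), (row=3, col=8), (row=4, col=9), (row=6, col=9), (row=7, col=0), (row=7, col=8), (row=8, col=1), (row=9, col=2)
  Distance 8: (row=0, col=6), (row=0, col=8), (row=1, col=9), (row=2, col=10), (row=4, col=10), (row=6, col=10), (row=7, col=9), (row=9, col=3), (row=10, col=2)
  Distance 9: (row=0, col=9), (row=3, col=10), (row=8, col=9), (row=9, col=4), (row=10, col=1), (row=10, col=3)
  Distance 10: (row=0, col=10), (row=8, col=10), (row=9, col=5), (row=9, col=9), (row=10, col=0), (row=10, col=4), (row=11, col=1), (row=11, col=3)
  Distance 11: (row=9, col=0), (row=9, col=6), (row=9, col=8), (row=10, col=5), (row=10, col=9), (row=11, col=4)
  Distance 12: (row=9, col=7), (row=10, col=6), (row=10, col=8), (row=11, col=5)
  Distance 13: (row=10, col=7), (row=11, col=6), (row=11, col=8)
  Distance 14: (row=11, col=7)
Total reachable: 96 (grid has 97 open cells total)

Answer: Reachable cells: 96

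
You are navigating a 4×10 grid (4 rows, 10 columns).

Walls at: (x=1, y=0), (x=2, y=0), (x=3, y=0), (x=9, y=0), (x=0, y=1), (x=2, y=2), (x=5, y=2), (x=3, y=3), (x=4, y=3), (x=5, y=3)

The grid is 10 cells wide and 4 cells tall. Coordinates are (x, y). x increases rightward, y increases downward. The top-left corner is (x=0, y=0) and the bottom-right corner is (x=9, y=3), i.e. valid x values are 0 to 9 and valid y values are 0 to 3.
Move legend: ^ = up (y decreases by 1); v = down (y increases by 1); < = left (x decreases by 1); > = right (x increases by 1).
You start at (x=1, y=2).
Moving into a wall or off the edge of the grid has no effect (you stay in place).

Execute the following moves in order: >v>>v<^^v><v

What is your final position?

Start: (x=1, y=2)
  > (right): blocked, stay at (x=1, y=2)
  v (down): (x=1, y=2) -> (x=1, y=3)
  > (right): (x=1, y=3) -> (x=2, y=3)
  > (right): blocked, stay at (x=2, y=3)
  v (down): blocked, stay at (x=2, y=3)
  < (left): (x=2, y=3) -> (x=1, y=3)
  ^ (up): (x=1, y=3) -> (x=1, y=2)
  ^ (up): (x=1, y=2) -> (x=1, y=1)
  v (down): (x=1, y=1) -> (x=1, y=2)
  > (right): blocked, stay at (x=1, y=2)
  < (left): (x=1, y=2) -> (x=0, y=2)
  v (down): (x=0, y=2) -> (x=0, y=3)
Final: (x=0, y=3)

Answer: Final position: (x=0, y=3)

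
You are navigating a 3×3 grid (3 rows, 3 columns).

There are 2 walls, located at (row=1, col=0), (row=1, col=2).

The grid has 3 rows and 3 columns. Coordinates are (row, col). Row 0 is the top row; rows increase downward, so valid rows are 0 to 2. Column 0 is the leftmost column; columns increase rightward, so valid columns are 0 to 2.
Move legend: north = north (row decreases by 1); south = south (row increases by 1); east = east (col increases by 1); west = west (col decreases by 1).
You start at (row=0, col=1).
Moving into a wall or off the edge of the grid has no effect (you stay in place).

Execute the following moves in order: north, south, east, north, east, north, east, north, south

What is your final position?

Start: (row=0, col=1)
  north (north): blocked, stay at (row=0, col=1)
  south (south): (row=0, col=1) -> (row=1, col=1)
  east (east): blocked, stay at (row=1, col=1)
  north (north): (row=1, col=1) -> (row=0, col=1)
  east (east): (row=0, col=1) -> (row=0, col=2)
  north (north): blocked, stay at (row=0, col=2)
  east (east): blocked, stay at (row=0, col=2)
  north (north): blocked, stay at (row=0, col=2)
  south (south): blocked, stay at (row=0, col=2)
Final: (row=0, col=2)

Answer: Final position: (row=0, col=2)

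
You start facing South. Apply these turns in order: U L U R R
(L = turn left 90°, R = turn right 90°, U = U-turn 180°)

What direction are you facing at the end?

Answer: Final heading: West

Derivation:
Start: South
  U (U-turn (180°)) -> North
  L (left (90° counter-clockwise)) -> West
  U (U-turn (180°)) -> East
  R (right (90° clockwise)) -> South
  R (right (90° clockwise)) -> West
Final: West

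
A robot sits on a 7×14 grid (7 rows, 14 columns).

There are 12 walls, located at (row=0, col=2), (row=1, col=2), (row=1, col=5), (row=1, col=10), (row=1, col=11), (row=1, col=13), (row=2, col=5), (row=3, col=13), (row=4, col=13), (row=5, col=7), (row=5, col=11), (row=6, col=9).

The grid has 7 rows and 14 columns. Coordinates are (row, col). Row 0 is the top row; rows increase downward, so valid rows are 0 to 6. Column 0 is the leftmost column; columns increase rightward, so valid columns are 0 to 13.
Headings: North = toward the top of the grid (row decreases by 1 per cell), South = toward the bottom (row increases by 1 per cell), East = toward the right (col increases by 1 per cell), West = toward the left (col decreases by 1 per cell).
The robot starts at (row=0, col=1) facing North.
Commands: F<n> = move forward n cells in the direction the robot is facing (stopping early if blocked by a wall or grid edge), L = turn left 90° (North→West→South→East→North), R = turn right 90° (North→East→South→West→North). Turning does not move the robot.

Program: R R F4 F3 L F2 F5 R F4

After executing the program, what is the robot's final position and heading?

Answer: Final position: (row=6, col=8), facing South

Derivation:
Start: (row=0, col=1), facing North
  R: turn right, now facing East
  R: turn right, now facing South
  F4: move forward 4, now at (row=4, col=1)
  F3: move forward 2/3 (blocked), now at (row=6, col=1)
  L: turn left, now facing East
  F2: move forward 2, now at (row=6, col=3)
  F5: move forward 5, now at (row=6, col=8)
  R: turn right, now facing South
  F4: move forward 0/4 (blocked), now at (row=6, col=8)
Final: (row=6, col=8), facing South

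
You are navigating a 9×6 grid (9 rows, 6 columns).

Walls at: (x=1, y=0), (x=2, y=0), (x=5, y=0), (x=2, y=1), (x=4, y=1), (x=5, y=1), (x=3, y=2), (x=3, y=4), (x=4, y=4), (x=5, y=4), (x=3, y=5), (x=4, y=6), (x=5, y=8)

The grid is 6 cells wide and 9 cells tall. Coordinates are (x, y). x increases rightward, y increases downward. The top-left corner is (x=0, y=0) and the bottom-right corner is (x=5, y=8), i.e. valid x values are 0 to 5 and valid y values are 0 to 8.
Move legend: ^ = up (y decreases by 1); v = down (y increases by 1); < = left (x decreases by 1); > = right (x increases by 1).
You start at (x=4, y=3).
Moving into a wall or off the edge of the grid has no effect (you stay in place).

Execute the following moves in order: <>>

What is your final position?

Answer: Final position: (x=5, y=3)

Derivation:
Start: (x=4, y=3)
  < (left): (x=4, y=3) -> (x=3, y=3)
  > (right): (x=3, y=3) -> (x=4, y=3)
  > (right): (x=4, y=3) -> (x=5, y=3)
Final: (x=5, y=3)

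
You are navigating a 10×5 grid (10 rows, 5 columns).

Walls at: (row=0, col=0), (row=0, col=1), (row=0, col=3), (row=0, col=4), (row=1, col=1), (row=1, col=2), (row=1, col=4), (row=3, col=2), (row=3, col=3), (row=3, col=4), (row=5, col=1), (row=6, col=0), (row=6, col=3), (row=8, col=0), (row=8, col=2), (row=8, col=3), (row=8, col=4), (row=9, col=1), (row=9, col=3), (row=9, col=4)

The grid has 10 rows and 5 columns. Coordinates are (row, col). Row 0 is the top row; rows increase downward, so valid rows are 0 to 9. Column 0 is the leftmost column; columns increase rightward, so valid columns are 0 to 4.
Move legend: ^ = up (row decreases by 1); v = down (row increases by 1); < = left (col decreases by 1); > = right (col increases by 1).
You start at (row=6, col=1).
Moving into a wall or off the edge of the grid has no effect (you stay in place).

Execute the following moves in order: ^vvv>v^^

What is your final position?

Start: (row=6, col=1)
  ^ (up): blocked, stay at (row=6, col=1)
  v (down): (row=6, col=1) -> (row=7, col=1)
  v (down): (row=7, col=1) -> (row=8, col=1)
  v (down): blocked, stay at (row=8, col=1)
  > (right): blocked, stay at (row=8, col=1)
  v (down): blocked, stay at (row=8, col=1)
  ^ (up): (row=8, col=1) -> (row=7, col=1)
  ^ (up): (row=7, col=1) -> (row=6, col=1)
Final: (row=6, col=1)

Answer: Final position: (row=6, col=1)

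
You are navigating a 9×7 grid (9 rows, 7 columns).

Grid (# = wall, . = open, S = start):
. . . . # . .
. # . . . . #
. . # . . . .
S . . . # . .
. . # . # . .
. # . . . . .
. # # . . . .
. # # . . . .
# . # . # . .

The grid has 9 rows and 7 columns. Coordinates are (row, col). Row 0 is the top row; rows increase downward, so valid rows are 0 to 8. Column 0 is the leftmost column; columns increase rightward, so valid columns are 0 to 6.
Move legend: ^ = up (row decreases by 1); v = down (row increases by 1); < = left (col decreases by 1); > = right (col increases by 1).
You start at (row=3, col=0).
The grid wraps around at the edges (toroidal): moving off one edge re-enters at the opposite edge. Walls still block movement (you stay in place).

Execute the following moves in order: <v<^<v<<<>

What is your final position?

Start: (row=3, col=0)
  < (left): (row=3, col=0) -> (row=3, col=6)
  v (down): (row=3, col=6) -> (row=4, col=6)
  < (left): (row=4, col=6) -> (row=4, col=5)
  ^ (up): (row=4, col=5) -> (row=3, col=5)
  < (left): blocked, stay at (row=3, col=5)
  v (down): (row=3, col=5) -> (row=4, col=5)
  [×3]< (left): blocked, stay at (row=4, col=5)
  > (right): (row=4, col=5) -> (row=4, col=6)
Final: (row=4, col=6)

Answer: Final position: (row=4, col=6)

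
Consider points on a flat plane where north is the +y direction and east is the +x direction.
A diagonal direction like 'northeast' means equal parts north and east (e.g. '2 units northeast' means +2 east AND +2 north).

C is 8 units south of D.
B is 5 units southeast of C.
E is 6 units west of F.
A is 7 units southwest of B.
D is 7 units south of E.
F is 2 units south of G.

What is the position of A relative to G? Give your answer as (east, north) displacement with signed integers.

Answer: A is at (east=-8, north=-29) relative to G.

Derivation:
Place G at the origin (east=0, north=0).
  F is 2 units south of G: delta (east=+0, north=-2); F at (east=0, north=-2).
  E is 6 units west of F: delta (east=-6, north=+0); E at (east=-6, north=-2).
  D is 7 units south of E: delta (east=+0, north=-7); D at (east=-6, north=-9).
  C is 8 units south of D: delta (east=+0, north=-8); C at (east=-6, north=-17).
  B is 5 units southeast of C: delta (east=+5, north=-5); B at (east=-1, north=-22).
  A is 7 units southwest of B: delta (east=-7, north=-7); A at (east=-8, north=-29).
Therefore A relative to G: (east=-8, north=-29).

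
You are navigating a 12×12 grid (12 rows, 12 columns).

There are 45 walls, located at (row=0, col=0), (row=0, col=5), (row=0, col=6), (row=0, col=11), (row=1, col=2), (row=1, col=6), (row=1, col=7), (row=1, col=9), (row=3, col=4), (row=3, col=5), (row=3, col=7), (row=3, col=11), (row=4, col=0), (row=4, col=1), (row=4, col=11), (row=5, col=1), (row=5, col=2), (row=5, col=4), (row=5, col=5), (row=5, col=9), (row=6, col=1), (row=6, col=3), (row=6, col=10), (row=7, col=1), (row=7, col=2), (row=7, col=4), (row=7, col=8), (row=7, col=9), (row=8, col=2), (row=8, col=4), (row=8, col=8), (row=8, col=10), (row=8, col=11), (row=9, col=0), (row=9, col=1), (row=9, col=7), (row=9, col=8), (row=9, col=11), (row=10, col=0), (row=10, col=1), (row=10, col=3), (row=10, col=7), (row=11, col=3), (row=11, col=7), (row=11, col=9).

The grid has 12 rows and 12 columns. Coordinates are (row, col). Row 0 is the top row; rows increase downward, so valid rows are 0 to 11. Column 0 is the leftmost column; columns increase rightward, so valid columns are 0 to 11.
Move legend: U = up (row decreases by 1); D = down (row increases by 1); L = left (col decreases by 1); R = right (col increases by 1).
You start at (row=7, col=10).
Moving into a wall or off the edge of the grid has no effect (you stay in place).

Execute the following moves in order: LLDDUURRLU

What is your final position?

Answer: Final position: (row=7, col=10)

Derivation:
Start: (row=7, col=10)
  L (left): blocked, stay at (row=7, col=10)
  L (left): blocked, stay at (row=7, col=10)
  D (down): blocked, stay at (row=7, col=10)
  D (down): blocked, stay at (row=7, col=10)
  U (up): blocked, stay at (row=7, col=10)
  U (up): blocked, stay at (row=7, col=10)
  R (right): (row=7, col=10) -> (row=7, col=11)
  R (right): blocked, stay at (row=7, col=11)
  L (left): (row=7, col=11) -> (row=7, col=10)
  U (up): blocked, stay at (row=7, col=10)
Final: (row=7, col=10)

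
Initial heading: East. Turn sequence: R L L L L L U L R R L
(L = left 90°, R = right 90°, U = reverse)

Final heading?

Start: East
  R (right (90° clockwise)) -> South
  L (left (90° counter-clockwise)) -> East
  L (left (90° counter-clockwise)) -> North
  L (left (90° counter-clockwise)) -> West
  L (left (90° counter-clockwise)) -> South
  L (left (90° counter-clockwise)) -> East
  U (U-turn (180°)) -> West
  L (left (90° counter-clockwise)) -> South
  R (right (90° clockwise)) -> West
  R (right (90° clockwise)) -> North
  L (left (90° counter-clockwise)) -> West
Final: West

Answer: Final heading: West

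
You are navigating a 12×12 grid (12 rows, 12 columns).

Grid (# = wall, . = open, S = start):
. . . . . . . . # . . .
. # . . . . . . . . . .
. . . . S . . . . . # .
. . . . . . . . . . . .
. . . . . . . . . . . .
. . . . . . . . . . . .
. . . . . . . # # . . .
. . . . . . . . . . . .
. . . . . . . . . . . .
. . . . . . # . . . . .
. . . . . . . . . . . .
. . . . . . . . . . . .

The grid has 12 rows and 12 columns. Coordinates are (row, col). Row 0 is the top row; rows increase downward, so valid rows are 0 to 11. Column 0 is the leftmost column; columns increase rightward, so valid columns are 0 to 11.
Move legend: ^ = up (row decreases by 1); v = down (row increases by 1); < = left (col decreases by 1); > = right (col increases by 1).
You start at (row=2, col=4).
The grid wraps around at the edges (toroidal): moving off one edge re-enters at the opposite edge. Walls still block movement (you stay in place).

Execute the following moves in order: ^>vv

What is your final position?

Answer: Final position: (row=3, col=5)

Derivation:
Start: (row=2, col=4)
  ^ (up): (row=2, col=4) -> (row=1, col=4)
  > (right): (row=1, col=4) -> (row=1, col=5)
  v (down): (row=1, col=5) -> (row=2, col=5)
  v (down): (row=2, col=5) -> (row=3, col=5)
Final: (row=3, col=5)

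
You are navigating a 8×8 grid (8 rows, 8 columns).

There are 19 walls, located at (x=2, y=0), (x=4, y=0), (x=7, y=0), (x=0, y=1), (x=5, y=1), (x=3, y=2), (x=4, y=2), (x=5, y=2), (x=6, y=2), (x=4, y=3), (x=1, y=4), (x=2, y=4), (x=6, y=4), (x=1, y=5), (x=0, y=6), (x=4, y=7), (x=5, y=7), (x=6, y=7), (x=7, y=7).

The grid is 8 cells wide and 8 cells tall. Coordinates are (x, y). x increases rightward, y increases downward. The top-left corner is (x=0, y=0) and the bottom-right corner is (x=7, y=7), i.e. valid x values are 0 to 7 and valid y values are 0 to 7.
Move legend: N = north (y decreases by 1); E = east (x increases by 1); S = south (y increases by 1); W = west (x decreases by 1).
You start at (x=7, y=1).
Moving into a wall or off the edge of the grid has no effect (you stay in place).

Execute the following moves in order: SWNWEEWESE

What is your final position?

Start: (x=7, y=1)
  S (south): (x=7, y=1) -> (x=7, y=2)
  W (west): blocked, stay at (x=7, y=2)
  N (north): (x=7, y=2) -> (x=7, y=1)
  W (west): (x=7, y=1) -> (x=6, y=1)
  E (east): (x=6, y=1) -> (x=7, y=1)
  E (east): blocked, stay at (x=7, y=1)
  W (west): (x=7, y=1) -> (x=6, y=1)
  E (east): (x=6, y=1) -> (x=7, y=1)
  S (south): (x=7, y=1) -> (x=7, y=2)
  E (east): blocked, stay at (x=7, y=2)
Final: (x=7, y=2)

Answer: Final position: (x=7, y=2)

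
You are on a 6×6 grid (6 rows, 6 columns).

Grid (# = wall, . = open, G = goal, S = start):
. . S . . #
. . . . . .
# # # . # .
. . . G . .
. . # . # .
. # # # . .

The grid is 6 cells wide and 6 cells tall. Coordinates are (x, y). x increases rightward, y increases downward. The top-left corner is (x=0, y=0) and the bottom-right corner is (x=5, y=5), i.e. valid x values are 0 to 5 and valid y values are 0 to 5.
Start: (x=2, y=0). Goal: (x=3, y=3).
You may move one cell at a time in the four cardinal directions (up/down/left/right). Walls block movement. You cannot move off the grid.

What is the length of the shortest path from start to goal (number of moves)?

Answer: Shortest path length: 4

Derivation:
BFS from (x=2, y=0) until reaching (x=3, y=3):
  Distance 0: (x=2, y=0)
  Distance 1: (x=1, y=0), (x=3, y=0), (x=2, y=1)
  Distance 2: (x=0, y=0), (x=4, y=0), (x=1, y=1), (x=3, y=1)
  Distance 3: (x=0, y=1), (x=4, y=1), (x=3, y=2)
  Distance 4: (x=5, y=1), (x=3, y=3)  <- goal reached here
One shortest path (4 moves): (x=2, y=0) -> (x=3, y=0) -> (x=3, y=1) -> (x=3, y=2) -> (x=3, y=3)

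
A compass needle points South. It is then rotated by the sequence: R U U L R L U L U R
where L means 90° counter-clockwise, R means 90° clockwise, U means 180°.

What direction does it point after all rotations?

Start: South
  R (right (90° clockwise)) -> West
  U (U-turn (180°)) -> East
  U (U-turn (180°)) -> West
  L (left (90° counter-clockwise)) -> South
  R (right (90° clockwise)) -> West
  L (left (90° counter-clockwise)) -> South
  U (U-turn (180°)) -> North
  L (left (90° counter-clockwise)) -> West
  U (U-turn (180°)) -> East
  R (right (90° clockwise)) -> South
Final: South

Answer: Final heading: South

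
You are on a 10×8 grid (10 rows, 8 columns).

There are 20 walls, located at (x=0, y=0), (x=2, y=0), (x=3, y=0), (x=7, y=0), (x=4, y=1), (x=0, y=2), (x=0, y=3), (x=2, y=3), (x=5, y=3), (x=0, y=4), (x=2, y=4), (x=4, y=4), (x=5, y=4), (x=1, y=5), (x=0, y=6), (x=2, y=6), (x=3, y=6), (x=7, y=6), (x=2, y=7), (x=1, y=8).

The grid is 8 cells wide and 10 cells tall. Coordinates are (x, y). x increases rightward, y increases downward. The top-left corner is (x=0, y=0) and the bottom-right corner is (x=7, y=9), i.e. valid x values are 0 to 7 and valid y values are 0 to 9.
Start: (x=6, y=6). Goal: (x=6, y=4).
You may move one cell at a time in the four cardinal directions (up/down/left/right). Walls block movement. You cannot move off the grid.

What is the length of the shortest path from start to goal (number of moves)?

BFS from (x=6, y=6) until reaching (x=6, y=4):
  Distance 0: (x=6, y=6)
  Distance 1: (x=6, y=5), (x=5, y=6), (x=6, y=7)
  Distance 2: (x=6, y=4), (x=5, y=5), (x=7, y=5), (x=4, y=6), (x=5, y=7), (x=7, y=7), (x=6, y=8)  <- goal reached here
One shortest path (2 moves): (x=6, y=6) -> (x=6, y=5) -> (x=6, y=4)

Answer: Shortest path length: 2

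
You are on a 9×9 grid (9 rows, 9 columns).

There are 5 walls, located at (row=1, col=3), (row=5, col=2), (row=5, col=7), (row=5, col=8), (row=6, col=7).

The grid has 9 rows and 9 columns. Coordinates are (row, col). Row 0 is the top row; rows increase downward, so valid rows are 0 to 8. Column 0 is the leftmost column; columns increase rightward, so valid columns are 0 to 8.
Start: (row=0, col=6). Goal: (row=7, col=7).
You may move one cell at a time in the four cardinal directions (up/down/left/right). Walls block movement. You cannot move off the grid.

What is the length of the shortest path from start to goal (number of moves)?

BFS from (row=0, col=6) until reaching (row=7, col=7):
  Distance 0: (row=0, col=6)
  Distance 1: (row=0, col=5), (row=0, col=7), (row=1, col=6)
  Distance 2: (row=0, col=4), (row=0, col=8), (row=1, col=5), (row=1, col=7), (row=2, col=6)
  Distance 3: (row=0, col=3), (row=1, col=4), (row=1, col=8), (row=2, col=5), (row=2, col=7), (row=3, col=6)
  Distance 4: (row=0, col=2), (row=2, col=4), (row=2, col=8), (row=3, col=5), (row=3, col=7), (row=4, col=6)
  Distance 5: (row=0, col=1), (row=1, col=2), (row=2, col=3), (row=3, col=4), (row=3, col=8), (row=4, col=5), (row=4, col=7), (row=5, col=6)
  Distance 6: (row=0, col=0), (row=1, col=1), (row=2, col=2), (row=3, col=3), (row=4, col=4), (row=4, col=8), (row=5, col=5), (row=6, col=6)
  Distance 7: (row=1, col=0), (row=2, col=1), (row=3, col=2), (row=4, col=3), (row=5, col=4), (row=6, col=5), (row=7, col=6)
  Distance 8: (row=2, col=0), (row=3, col=1), (row=4, col=2), (row=5, col=3), (row=6, col=4), (row=7, col=5), (row=7, col=7), (row=8, col=6)  <- goal reached here
One shortest path (8 moves): (row=0, col=6) -> (row=1, col=6) -> (row=2, col=6) -> (row=3, col=6) -> (row=4, col=6) -> (row=5, col=6) -> (row=6, col=6) -> (row=7, col=6) -> (row=7, col=7)

Answer: Shortest path length: 8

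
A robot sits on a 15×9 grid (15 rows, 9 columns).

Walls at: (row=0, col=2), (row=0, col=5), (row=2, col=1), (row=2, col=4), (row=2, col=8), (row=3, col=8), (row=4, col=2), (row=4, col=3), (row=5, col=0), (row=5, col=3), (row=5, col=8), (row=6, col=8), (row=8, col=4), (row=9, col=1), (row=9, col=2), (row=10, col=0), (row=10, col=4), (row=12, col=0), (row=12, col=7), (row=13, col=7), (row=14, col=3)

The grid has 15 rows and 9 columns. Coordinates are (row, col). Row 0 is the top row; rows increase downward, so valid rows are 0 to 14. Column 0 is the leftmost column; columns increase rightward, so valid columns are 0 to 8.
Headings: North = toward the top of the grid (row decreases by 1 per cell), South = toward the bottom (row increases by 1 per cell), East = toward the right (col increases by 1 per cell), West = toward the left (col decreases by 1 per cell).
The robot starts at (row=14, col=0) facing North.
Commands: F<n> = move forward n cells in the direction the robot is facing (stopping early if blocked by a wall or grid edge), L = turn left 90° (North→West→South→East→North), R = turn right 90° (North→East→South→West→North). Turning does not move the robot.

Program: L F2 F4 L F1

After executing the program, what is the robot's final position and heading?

Start: (row=14, col=0), facing North
  L: turn left, now facing West
  F2: move forward 0/2 (blocked), now at (row=14, col=0)
  F4: move forward 0/4 (blocked), now at (row=14, col=0)
  L: turn left, now facing South
  F1: move forward 0/1 (blocked), now at (row=14, col=0)
Final: (row=14, col=0), facing South

Answer: Final position: (row=14, col=0), facing South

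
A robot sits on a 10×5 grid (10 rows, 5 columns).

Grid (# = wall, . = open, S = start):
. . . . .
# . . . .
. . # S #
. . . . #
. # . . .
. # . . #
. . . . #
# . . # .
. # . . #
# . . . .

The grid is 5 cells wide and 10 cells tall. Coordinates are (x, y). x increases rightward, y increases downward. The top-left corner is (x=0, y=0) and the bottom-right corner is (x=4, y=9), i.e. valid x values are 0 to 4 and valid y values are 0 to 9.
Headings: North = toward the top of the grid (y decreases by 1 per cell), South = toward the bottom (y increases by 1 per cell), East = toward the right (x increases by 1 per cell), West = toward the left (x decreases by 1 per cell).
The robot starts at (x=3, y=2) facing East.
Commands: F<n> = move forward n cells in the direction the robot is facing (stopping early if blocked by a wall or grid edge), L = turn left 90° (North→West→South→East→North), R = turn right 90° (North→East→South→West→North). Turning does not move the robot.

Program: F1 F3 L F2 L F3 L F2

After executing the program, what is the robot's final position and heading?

Answer: Final position: (x=0, y=0), facing South

Derivation:
Start: (x=3, y=2), facing East
  F1: move forward 0/1 (blocked), now at (x=3, y=2)
  F3: move forward 0/3 (blocked), now at (x=3, y=2)
  L: turn left, now facing North
  F2: move forward 2, now at (x=3, y=0)
  L: turn left, now facing West
  F3: move forward 3, now at (x=0, y=0)
  L: turn left, now facing South
  F2: move forward 0/2 (blocked), now at (x=0, y=0)
Final: (x=0, y=0), facing South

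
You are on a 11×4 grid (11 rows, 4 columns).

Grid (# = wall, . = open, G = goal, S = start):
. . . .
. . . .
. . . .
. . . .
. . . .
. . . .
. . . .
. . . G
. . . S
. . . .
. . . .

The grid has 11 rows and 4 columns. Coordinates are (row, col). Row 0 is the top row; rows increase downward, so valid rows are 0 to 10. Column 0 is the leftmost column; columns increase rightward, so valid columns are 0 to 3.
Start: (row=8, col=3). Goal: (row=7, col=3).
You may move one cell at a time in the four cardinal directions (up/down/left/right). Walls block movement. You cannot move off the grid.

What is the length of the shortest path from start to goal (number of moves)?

BFS from (row=8, col=3) until reaching (row=7, col=3):
  Distance 0: (row=8, col=3)
  Distance 1: (row=7, col=3), (row=8, col=2), (row=9, col=3)  <- goal reached here
One shortest path (1 moves): (row=8, col=3) -> (row=7, col=3)

Answer: Shortest path length: 1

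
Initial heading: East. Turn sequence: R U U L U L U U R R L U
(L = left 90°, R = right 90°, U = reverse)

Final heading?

Answer: Final heading: East

Derivation:
Start: East
  R (right (90° clockwise)) -> South
  U (U-turn (180°)) -> North
  U (U-turn (180°)) -> South
  L (left (90° counter-clockwise)) -> East
  U (U-turn (180°)) -> West
  L (left (90° counter-clockwise)) -> South
  U (U-turn (180°)) -> North
  U (U-turn (180°)) -> South
  R (right (90° clockwise)) -> West
  R (right (90° clockwise)) -> North
  L (left (90° counter-clockwise)) -> West
  U (U-turn (180°)) -> East
Final: East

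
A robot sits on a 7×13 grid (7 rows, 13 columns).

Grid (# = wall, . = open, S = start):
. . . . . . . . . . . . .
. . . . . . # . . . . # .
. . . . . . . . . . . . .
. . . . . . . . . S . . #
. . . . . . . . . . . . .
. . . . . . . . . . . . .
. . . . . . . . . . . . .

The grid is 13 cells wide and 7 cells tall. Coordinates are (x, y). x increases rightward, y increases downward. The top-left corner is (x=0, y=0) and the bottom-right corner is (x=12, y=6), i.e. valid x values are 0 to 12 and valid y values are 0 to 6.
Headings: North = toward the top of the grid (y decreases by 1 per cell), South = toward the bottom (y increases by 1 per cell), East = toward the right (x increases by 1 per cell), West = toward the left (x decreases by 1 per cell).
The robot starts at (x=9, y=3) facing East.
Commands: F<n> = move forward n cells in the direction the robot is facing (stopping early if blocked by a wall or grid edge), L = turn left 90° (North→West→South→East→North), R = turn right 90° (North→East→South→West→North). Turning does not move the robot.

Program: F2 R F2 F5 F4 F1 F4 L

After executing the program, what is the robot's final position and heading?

Start: (x=9, y=3), facing East
  F2: move forward 2, now at (x=11, y=3)
  R: turn right, now facing South
  F2: move forward 2, now at (x=11, y=5)
  F5: move forward 1/5 (blocked), now at (x=11, y=6)
  F4: move forward 0/4 (blocked), now at (x=11, y=6)
  F1: move forward 0/1 (blocked), now at (x=11, y=6)
  F4: move forward 0/4 (blocked), now at (x=11, y=6)
  L: turn left, now facing East
Final: (x=11, y=6), facing East

Answer: Final position: (x=11, y=6), facing East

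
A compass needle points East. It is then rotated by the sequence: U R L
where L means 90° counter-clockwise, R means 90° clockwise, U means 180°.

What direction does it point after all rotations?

Answer: Final heading: West

Derivation:
Start: East
  U (U-turn (180°)) -> West
  R (right (90° clockwise)) -> North
  L (left (90° counter-clockwise)) -> West
Final: West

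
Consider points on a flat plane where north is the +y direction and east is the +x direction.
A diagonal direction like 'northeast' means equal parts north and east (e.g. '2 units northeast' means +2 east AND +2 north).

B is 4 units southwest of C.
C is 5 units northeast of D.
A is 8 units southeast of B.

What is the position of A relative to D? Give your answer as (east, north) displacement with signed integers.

Place D at the origin (east=0, north=0).
  C is 5 units northeast of D: delta (east=+5, north=+5); C at (east=5, north=5).
  B is 4 units southwest of C: delta (east=-4, north=-4); B at (east=1, north=1).
  A is 8 units southeast of B: delta (east=+8, north=-8); A at (east=9, north=-7).
Therefore A relative to D: (east=9, north=-7).

Answer: A is at (east=9, north=-7) relative to D.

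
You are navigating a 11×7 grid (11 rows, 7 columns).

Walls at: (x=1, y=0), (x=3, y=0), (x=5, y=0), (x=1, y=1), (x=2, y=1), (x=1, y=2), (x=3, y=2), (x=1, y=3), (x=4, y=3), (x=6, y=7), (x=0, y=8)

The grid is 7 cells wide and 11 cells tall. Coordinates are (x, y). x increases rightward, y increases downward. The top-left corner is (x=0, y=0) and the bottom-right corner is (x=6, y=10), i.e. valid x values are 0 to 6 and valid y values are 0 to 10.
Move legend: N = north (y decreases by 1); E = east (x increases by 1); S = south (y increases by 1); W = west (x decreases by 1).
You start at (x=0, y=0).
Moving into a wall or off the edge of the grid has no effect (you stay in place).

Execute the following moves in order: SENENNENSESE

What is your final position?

Start: (x=0, y=0)
  S (south): (x=0, y=0) -> (x=0, y=1)
  E (east): blocked, stay at (x=0, y=1)
  N (north): (x=0, y=1) -> (x=0, y=0)
  E (east): blocked, stay at (x=0, y=0)
  N (north): blocked, stay at (x=0, y=0)
  N (north): blocked, stay at (x=0, y=0)
  E (east): blocked, stay at (x=0, y=0)
  N (north): blocked, stay at (x=0, y=0)
  S (south): (x=0, y=0) -> (x=0, y=1)
  E (east): blocked, stay at (x=0, y=1)
  S (south): (x=0, y=1) -> (x=0, y=2)
  E (east): blocked, stay at (x=0, y=2)
Final: (x=0, y=2)

Answer: Final position: (x=0, y=2)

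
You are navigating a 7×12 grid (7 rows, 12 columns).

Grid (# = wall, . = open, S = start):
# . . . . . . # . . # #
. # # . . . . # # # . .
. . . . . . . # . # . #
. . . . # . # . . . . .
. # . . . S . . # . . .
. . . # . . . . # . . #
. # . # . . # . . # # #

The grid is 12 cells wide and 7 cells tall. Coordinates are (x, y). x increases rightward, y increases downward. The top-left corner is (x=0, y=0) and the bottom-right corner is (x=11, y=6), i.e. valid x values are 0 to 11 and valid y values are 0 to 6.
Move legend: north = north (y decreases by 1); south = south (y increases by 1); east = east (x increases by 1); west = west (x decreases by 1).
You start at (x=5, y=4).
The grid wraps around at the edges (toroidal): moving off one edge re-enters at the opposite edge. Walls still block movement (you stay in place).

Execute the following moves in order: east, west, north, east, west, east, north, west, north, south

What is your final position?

Answer: Final position: (x=4, y=2)

Derivation:
Start: (x=5, y=4)
  east (east): (x=5, y=4) -> (x=6, y=4)
  west (west): (x=6, y=4) -> (x=5, y=4)
  north (north): (x=5, y=4) -> (x=5, y=3)
  east (east): blocked, stay at (x=5, y=3)
  west (west): blocked, stay at (x=5, y=3)
  east (east): blocked, stay at (x=5, y=3)
  north (north): (x=5, y=3) -> (x=5, y=2)
  west (west): (x=5, y=2) -> (x=4, y=2)
  north (north): (x=4, y=2) -> (x=4, y=1)
  south (south): (x=4, y=1) -> (x=4, y=2)
Final: (x=4, y=2)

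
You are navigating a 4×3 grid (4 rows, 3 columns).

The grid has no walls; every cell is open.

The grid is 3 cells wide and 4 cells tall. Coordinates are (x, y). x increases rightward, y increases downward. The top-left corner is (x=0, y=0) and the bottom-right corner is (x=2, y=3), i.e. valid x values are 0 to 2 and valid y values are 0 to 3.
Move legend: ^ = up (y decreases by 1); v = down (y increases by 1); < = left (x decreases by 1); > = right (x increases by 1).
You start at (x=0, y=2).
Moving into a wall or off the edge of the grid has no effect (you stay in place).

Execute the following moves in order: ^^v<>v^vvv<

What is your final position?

Start: (x=0, y=2)
  ^ (up): (x=0, y=2) -> (x=0, y=1)
  ^ (up): (x=0, y=1) -> (x=0, y=0)
  v (down): (x=0, y=0) -> (x=0, y=1)
  < (left): blocked, stay at (x=0, y=1)
  > (right): (x=0, y=1) -> (x=1, y=1)
  v (down): (x=1, y=1) -> (x=1, y=2)
  ^ (up): (x=1, y=2) -> (x=1, y=1)
  v (down): (x=1, y=1) -> (x=1, y=2)
  v (down): (x=1, y=2) -> (x=1, y=3)
  v (down): blocked, stay at (x=1, y=3)
  < (left): (x=1, y=3) -> (x=0, y=3)
Final: (x=0, y=3)

Answer: Final position: (x=0, y=3)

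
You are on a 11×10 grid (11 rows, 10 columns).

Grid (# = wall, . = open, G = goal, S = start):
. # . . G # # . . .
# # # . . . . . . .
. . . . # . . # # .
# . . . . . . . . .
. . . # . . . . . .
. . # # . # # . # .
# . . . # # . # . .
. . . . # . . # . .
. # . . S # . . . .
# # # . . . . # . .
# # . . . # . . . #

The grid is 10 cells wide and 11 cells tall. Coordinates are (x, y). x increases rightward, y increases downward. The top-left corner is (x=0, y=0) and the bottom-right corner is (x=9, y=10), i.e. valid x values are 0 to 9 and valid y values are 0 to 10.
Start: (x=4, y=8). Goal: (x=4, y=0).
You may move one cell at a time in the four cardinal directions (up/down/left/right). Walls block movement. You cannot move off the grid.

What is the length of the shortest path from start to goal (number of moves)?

BFS from (x=4, y=8) until reaching (x=4, y=0):
  Distance 0: (x=4, y=8)
  Distance 1: (x=3, y=8), (x=4, y=9)
  Distance 2: (x=3, y=7), (x=2, y=8), (x=3, y=9), (x=5, y=9), (x=4, y=10)
  Distance 3: (x=3, y=6), (x=2, y=7), (x=6, y=9), (x=3, y=10)
  Distance 4: (x=2, y=6), (x=1, y=7), (x=6, y=8), (x=2, y=10), (x=6, y=10)
  Distance 5: (x=1, y=6), (x=0, y=7), (x=6, y=7), (x=7, y=8), (x=7, y=10)
  Distance 6: (x=1, y=5), (x=6, y=6), (x=5, y=7), (x=0, y=8), (x=8, y=8), (x=8, y=10)
  Distance 7: (x=1, y=4), (x=0, y=5), (x=8, y=7), (x=9, y=8), (x=8, y=9)
  Distance 8: (x=1, y=3), (x=0, y=4), (x=2, y=4), (x=8, y=6), (x=9, y=7), (x=9, y=9)
  Distance 9: (x=1, y=2), (x=2, y=3), (x=9, y=6)
  Distance 10: (x=0, y=2), (x=2, y=2), (x=3, y=3), (x=9, y=5)
  Distance 11: (x=3, y=2), (x=4, y=3), (x=9, y=4)
  Distance 12: (x=3, y=1), (x=5, y=3), (x=9, y=3), (x=4, y=4), (x=8, y=4)
  Distance 13: (x=3, y=0), (x=4, y=1), (x=5, y=2), (x=9, y=2), (x=6, y=3), (x=8, y=3), (x=5, y=4), (x=7, y=4), (x=4, y=5)
  Distance 14: (x=2, y=0), (x=4, y=0), (x=5, y=1), (x=9, y=1), (x=6, y=2), (x=7, y=3), (x=6, y=4), (x=7, y=5)  <- goal reached here
One shortest path (14 moves): (x=4, y=8) -> (x=3, y=8) -> (x=2, y=8) -> (x=2, y=7) -> (x=1, y=7) -> (x=1, y=6) -> (x=1, y=5) -> (x=1, y=4) -> (x=2, y=4) -> (x=2, y=3) -> (x=3, y=3) -> (x=3, y=2) -> (x=3, y=1) -> (x=4, y=1) -> (x=4, y=0)

Answer: Shortest path length: 14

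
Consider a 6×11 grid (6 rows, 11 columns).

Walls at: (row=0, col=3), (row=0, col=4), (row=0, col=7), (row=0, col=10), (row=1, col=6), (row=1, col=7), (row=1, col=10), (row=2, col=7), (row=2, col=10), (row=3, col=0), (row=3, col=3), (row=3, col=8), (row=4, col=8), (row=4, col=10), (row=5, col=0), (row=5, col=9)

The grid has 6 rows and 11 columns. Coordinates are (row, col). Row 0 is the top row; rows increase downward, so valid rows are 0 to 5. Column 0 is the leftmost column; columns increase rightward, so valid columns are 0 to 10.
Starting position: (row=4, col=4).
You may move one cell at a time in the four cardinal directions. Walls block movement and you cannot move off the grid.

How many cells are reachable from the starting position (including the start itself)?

Answer: Reachable cells: 40

Derivation:
BFS flood-fill from (row=4, col=4):
  Distance 0: (row=4, col=4)
  Distance 1: (row=3, col=4), (row=4, col=3), (row=4, col=5), (row=5, col=4)
  Distance 2: (row=2, col=4), (row=3, col=5), (row=4, col=2), (row=4, col=6), (row=5, col=3), (row=5, col=5)
  Distance 3: (row=1, col=4), (row=2, col=3), (row=2, col=5), (row=3, col=2), (row=3, col=6), (row=4, col=1), (row=4, col=7), (row=5, col=2), (row=5, col=6)
  Distance 4: (row=1, col=3), (row=1, col=5), (row=2, col=2), (row=2, col=6), (row=3, col=1), (row=3, col=7), (row=4, col=0), (row=5, col=1), (row=5, col=7)
  Distance 5: (row=0, col=5), (row=1, col=2), (row=2, col=1), (row=5, col=8)
  Distance 6: (row=0, col=2), (row=0, col=6), (row=1, col=1), (row=2, col=0)
  Distance 7: (row=0, col=1), (row=1, col=0)
  Distance 8: (row=0, col=0)
Total reachable: 40 (grid has 50 open cells total)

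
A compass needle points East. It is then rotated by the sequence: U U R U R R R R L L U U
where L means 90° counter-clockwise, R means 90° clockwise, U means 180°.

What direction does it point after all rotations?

Answer: Final heading: South

Derivation:
Start: East
  U (U-turn (180°)) -> West
  U (U-turn (180°)) -> East
  R (right (90° clockwise)) -> South
  U (U-turn (180°)) -> North
  R (right (90° clockwise)) -> East
  R (right (90° clockwise)) -> South
  R (right (90° clockwise)) -> West
  R (right (90° clockwise)) -> North
  L (left (90° counter-clockwise)) -> West
  L (left (90° counter-clockwise)) -> South
  U (U-turn (180°)) -> North
  U (U-turn (180°)) -> South
Final: South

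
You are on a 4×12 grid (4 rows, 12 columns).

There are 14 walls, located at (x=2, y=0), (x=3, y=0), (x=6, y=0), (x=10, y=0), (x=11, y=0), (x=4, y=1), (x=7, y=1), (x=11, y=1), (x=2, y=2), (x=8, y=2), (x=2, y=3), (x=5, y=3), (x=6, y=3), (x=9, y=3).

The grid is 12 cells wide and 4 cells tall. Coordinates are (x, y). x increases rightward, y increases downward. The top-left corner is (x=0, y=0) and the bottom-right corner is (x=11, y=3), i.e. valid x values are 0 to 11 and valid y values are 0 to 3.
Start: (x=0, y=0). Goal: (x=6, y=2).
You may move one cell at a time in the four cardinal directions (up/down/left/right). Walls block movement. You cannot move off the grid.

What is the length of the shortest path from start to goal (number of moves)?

Answer: Shortest path length: 8

Derivation:
BFS from (x=0, y=0) until reaching (x=6, y=2):
  Distance 0: (x=0, y=0)
  Distance 1: (x=1, y=0), (x=0, y=1)
  Distance 2: (x=1, y=1), (x=0, y=2)
  Distance 3: (x=2, y=1), (x=1, y=2), (x=0, y=3)
  Distance 4: (x=3, y=1), (x=1, y=3)
  Distance 5: (x=3, y=2)
  Distance 6: (x=4, y=2), (x=3, y=3)
  Distance 7: (x=5, y=2), (x=4, y=3)
  Distance 8: (x=5, y=1), (x=6, y=2)  <- goal reached here
One shortest path (8 moves): (x=0, y=0) -> (x=1, y=0) -> (x=1, y=1) -> (x=2, y=1) -> (x=3, y=1) -> (x=3, y=2) -> (x=4, y=2) -> (x=5, y=2) -> (x=6, y=2)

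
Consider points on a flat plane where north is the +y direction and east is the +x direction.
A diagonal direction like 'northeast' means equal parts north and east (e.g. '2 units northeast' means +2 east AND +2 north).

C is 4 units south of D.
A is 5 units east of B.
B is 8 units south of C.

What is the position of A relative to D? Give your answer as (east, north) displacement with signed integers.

Place D at the origin (east=0, north=0).
  C is 4 units south of D: delta (east=+0, north=-4); C at (east=0, north=-4).
  B is 8 units south of C: delta (east=+0, north=-8); B at (east=0, north=-12).
  A is 5 units east of B: delta (east=+5, north=+0); A at (east=5, north=-12).
Therefore A relative to D: (east=5, north=-12).

Answer: A is at (east=5, north=-12) relative to D.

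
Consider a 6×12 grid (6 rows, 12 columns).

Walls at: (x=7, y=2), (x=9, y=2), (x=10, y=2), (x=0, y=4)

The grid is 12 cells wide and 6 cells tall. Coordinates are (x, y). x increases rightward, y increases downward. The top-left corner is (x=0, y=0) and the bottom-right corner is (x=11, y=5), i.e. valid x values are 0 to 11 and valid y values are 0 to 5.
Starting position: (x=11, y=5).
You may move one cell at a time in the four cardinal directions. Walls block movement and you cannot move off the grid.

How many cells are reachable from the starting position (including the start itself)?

BFS flood-fill from (x=11, y=5):
  Distance 0: (x=11, y=5)
  Distance 1: (x=11, y=4), (x=10, y=5)
  Distance 2: (x=11, y=3), (x=10, y=4), (x=9, y=5)
  Distance 3: (x=11, y=2), (x=10, y=3), (x=9, y=4), (x=8, y=5)
  Distance 4: (x=11, y=1), (x=9, y=3), (x=8, y=4), (x=7, y=5)
  Distance 5: (x=11, y=0), (x=10, y=1), (x=8, y=3), (x=7, y=4), (x=6, y=5)
  Distance 6: (x=10, y=0), (x=9, y=1), (x=8, y=2), (x=7, y=3), (x=6, y=4), (x=5, y=5)
  Distance 7: (x=9, y=0), (x=8, y=1), (x=6, y=3), (x=5, y=4), (x=4, y=5)
  Distance 8: (x=8, y=0), (x=7, y=1), (x=6, y=2), (x=5, y=3), (x=4, y=4), (x=3, y=5)
  Distance 9: (x=7, y=0), (x=6, y=1), (x=5, y=2), (x=4, y=3), (x=3, y=4), (x=2, y=5)
  Distance 10: (x=6, y=0), (x=5, y=1), (x=4, y=2), (x=3, y=3), (x=2, y=4), (x=1, y=5)
  Distance 11: (x=5, y=0), (x=4, y=1), (x=3, y=2), (x=2, y=3), (x=1, y=4), (x=0, y=5)
  Distance 12: (x=4, y=0), (x=3, y=1), (x=2, y=2), (x=1, y=3)
  Distance 13: (x=3, y=0), (x=2, y=1), (x=1, y=2), (x=0, y=3)
  Distance 14: (x=2, y=0), (x=1, y=1), (x=0, y=2)
  Distance 15: (x=1, y=0), (x=0, y=1)
  Distance 16: (x=0, y=0)
Total reachable: 68 (grid has 68 open cells total)

Answer: Reachable cells: 68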